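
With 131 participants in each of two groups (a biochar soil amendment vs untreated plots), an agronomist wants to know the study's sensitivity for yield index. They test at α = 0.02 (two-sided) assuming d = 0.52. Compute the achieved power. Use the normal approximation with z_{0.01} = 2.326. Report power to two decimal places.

For two equal groups, power = Φ(d·√(n/2) − z_{α/2}).
d·√(n/2) = 0.52 × √(131/2) = 0.52 × 8.093 = 4.208.
z_β = 4.208 − 2.326 = 1.882.
Power = Φ(1.882) = 0.970.

power ≈ 0.97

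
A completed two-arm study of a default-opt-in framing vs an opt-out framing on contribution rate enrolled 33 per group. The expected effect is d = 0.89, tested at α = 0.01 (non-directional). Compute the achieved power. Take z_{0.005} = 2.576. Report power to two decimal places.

For two equal groups, power = Φ(d·√(n/2) − z_{α/2}).
d·√(n/2) = 0.89 × √(33/2) = 0.89 × 4.062 = 3.615.
z_β = 3.615 − 2.576 = 1.039.
Power = Φ(1.039) = 0.851.

power ≈ 0.85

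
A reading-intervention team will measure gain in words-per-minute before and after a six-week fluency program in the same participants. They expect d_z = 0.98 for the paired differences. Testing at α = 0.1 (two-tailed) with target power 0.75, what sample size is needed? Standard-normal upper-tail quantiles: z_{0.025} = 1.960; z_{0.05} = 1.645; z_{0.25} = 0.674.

n = 6 pairs

For a paired (one-sample on differences) test: n = ((z_{α/2} + z_β) / d)².
z_{α/2} + z_β = 1.645 + 0.674 = 2.319.
n = (2.319 / 0.98)² = 2.366² = 5.60.
Round up.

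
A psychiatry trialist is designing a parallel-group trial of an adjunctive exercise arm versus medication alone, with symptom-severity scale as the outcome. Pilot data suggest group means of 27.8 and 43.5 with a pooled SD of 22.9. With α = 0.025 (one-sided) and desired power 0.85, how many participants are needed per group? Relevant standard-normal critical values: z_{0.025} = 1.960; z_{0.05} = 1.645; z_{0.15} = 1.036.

Cohen's d = |M₁ − M₂| / SD_pooled = |27.8 − 43.5| / 22.9 = 15.7 / 22.9 = 0.686.
For two independent groups with equal n: n = 2·((z_{α} + z_β) / d)².
z_{α} + z_β = 1.960 + 1.036 = 2.996.
n = 2 × (2.996 / 0.686)² = 2 × 4.367² = 2 × 19.07 = 38.1.
Round up to the next whole participant.

n = 39 per group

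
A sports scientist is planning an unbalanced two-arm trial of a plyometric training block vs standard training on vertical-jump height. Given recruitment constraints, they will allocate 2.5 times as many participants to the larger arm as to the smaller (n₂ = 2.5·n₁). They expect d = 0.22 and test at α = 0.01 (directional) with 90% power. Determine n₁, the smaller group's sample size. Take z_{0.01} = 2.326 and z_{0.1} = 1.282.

With allocation ratio k = n₂/n₁ = 2.5, Var(x̄₁−x̄₂) = σ²(1/n₁ + 1/(k·n₁)) = σ²·(k+1)/(k·n₁).
So n₁ = (1 + 1/k)·((z_{α} + z_β)/d)² = 1.400 × (3.608/0.22)².
n₁ = 1.400 × 268.96 = 376.5.
Round up: n₁ = 377, giving n₂ = ⌈2.5 × 377⌉ = ⌈942.5⌉ = 943.

n₁ = 377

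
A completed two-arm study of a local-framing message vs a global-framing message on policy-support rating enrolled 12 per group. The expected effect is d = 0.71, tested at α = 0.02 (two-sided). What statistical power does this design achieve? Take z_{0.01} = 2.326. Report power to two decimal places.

For two equal groups, power = Φ(d·√(n/2) − z_{α/2}).
d·√(n/2) = 0.71 × √(12/2) = 0.71 × 2.449 = 1.739.
z_β = 1.739 − 2.326 = -0.587.
Power = Φ(-0.587) = 0.279.

power ≈ 0.28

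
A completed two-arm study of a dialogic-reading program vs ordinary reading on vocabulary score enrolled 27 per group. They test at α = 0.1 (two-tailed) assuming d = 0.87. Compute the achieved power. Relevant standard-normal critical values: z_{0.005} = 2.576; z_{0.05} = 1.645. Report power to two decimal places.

For two equal groups, power = Φ(d·√(n/2) − z_{α/2}).
d·√(n/2) = 0.87 × √(27/2) = 0.87 × 3.674 = 3.197.
z_β = 3.197 − 1.645 = 1.552.
Power = Φ(1.552) = 0.940.

power ≈ 0.94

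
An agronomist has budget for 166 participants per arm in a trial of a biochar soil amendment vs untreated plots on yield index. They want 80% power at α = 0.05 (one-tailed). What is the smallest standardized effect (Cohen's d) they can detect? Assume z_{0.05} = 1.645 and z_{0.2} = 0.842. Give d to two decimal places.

d_min ≈ 0.27

For two independent groups of n = 166 each: d_min = (z_{α} + z_β)·√(2/n).
z-sum = 1.645 + 0.842 = 2.487.
d_min = 2.487 × √(2/166) = 2.487 × 0.1098 = 0.273.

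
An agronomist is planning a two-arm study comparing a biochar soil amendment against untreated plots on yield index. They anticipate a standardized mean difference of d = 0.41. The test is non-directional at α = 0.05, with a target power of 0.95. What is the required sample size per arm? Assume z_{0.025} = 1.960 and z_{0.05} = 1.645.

n = 155 per group

For two independent groups with equal n: n = 2·((z_{α/2} + z_β) / d)².
z_{α/2} + z_β = 1.960 + 1.645 = 3.605.
n = 2 × (3.605 / 0.41)² = 2 × 8.793² = 2 × 77.31 = 154.6.
Round up to the next whole participant.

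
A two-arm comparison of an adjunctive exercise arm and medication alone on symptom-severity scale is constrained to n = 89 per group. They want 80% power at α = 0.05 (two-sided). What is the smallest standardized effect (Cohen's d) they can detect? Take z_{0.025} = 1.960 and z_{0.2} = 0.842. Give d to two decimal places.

d_min ≈ 0.42

For two independent groups of n = 89 each: d_min = (z_{α/2} + z_β)·√(2/n).
z-sum = 1.960 + 0.842 = 2.802.
d_min = 2.802 × √(2/89) = 2.802 × 0.1499 = 0.420.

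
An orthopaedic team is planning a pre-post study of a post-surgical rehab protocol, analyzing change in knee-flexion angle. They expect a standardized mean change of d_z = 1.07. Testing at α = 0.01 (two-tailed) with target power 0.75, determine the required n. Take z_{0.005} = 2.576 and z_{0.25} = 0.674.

For a paired (one-sample on differences) test: n = ((z_{α/2} + z_β) / d)².
z_{α/2} + z_β = 2.576 + 0.674 = 3.250.
n = (3.250 / 1.07)² = 3.037² = 9.23.
Round up.

n = 10 pairs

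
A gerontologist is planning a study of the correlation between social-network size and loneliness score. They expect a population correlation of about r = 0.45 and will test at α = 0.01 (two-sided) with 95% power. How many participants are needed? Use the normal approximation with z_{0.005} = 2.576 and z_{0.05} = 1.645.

Fisher's z: C = ½·ln((1+r)/(1−r)) = ½·ln(2.6364) = 0.4847.
n = ((z_{α/2} + z_β)/C)² + 3.
(2.576 + 1.645) / 0.4847 = 4.221 / 0.4847 = 8.708.
n = 8.708² + 3 = 75.84 + 3 = 78.8.
Round up.

n = 79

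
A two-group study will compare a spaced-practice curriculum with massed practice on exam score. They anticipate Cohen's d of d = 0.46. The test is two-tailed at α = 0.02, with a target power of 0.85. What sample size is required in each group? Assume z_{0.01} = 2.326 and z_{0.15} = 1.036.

n = 107 per group

For two independent groups with equal n: n = 2·((z_{α/2} + z_β) / d)².
z_{α/2} + z_β = 2.326 + 1.036 = 3.362.
n = 2 × (3.362 / 0.46)² = 2 × 7.309² = 2 × 53.42 = 106.8.
Round up to the next whole participant.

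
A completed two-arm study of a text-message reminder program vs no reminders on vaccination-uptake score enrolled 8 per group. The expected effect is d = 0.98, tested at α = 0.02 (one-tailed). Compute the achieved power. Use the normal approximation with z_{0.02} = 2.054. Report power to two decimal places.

power ≈ 0.46

For two equal groups, power = Φ(d·√(n/2) − z_{α}).
d·√(n/2) = 0.98 × √(8/2) = 0.98 × 2.000 = 1.960.
z_β = 1.960 − 2.054 = -0.094.
Power = Φ(-0.094) = 0.463.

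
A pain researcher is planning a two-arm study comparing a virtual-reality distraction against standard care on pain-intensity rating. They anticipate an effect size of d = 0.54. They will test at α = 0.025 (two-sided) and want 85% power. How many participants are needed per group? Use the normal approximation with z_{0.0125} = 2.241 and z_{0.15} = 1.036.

For two independent groups with equal n: n = 2·((z_{α/2} + z_β) / d)².
z_{α/2} + z_β = 2.241 + 1.036 = 3.277.
n = 2 × (3.277 / 0.54)² = 2 × 6.069² = 2 × 36.83 = 73.7.
Round up to the next whole participant.

n = 74 per group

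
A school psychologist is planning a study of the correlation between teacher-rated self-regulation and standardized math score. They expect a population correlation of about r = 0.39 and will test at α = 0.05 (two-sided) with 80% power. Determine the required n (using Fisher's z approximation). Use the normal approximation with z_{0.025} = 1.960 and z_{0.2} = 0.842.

n = 50

Fisher's z: C = ½·ln((1+r)/(1−r)) = ½·ln(2.2787) = 0.4118.
n = ((z_{α/2} + z_β)/C)² + 3.
(1.960 + 0.842) / 0.4118 = 2.802 / 0.4118 = 6.804.
n = 6.804² + 3 = 46.30 + 3 = 49.3.
Round up.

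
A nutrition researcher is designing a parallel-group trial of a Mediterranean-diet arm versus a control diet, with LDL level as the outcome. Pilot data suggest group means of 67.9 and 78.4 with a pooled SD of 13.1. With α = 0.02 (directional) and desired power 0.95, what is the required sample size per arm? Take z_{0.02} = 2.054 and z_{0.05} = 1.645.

n = 43 per group

Cohen's d = |M₁ − M₂| / SD_pooled = |67.9 − 78.4| / 13.1 = 10.5 / 13.1 = 0.802.
For two independent groups with equal n: n = 2·((z_{α} + z_β) / d)².
z_{α} + z_β = 2.054 + 1.645 = 3.699.
n = 2 × (3.699 / 0.802)² = 2 × 4.612² = 2 × 21.27 = 42.5.
Round up to the next whole participant.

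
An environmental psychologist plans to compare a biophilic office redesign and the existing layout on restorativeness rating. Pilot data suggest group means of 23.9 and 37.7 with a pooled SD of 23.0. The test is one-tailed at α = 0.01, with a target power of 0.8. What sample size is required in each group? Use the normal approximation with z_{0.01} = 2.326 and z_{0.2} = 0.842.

Cohen's d = |M₁ − M₂| / SD_pooled = |23.9 − 37.7| / 23.0 = 13.8 / 23.0 = 0.600.
For two independent groups with equal n: n = 2·((z_{α} + z_β) / d)².
z_{α} + z_β = 2.326 + 0.842 = 3.168.
n = 2 × (3.168 / 0.600)² = 2 × 5.280² = 2 × 27.88 = 55.8.
Round up to the next whole participant.

n = 56 per group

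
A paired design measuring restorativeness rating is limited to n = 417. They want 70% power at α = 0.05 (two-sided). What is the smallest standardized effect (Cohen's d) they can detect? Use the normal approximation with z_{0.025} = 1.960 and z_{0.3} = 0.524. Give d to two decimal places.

d_min ≈ 0.12

For a single sample (or paired design) of n = 417: d_min = (z_{α/2} + z_β)/√n.
z-sum = 1.960 + 0.524 = 2.484.
d_min = 2.484 / √417 = 2.484 / 20.421 = 0.122.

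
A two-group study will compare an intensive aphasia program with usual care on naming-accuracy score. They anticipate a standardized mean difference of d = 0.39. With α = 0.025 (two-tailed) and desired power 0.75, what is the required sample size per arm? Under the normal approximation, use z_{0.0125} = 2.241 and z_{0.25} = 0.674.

For two independent groups with equal n: n = 2·((z_{α/2} + z_β) / d)².
z_{α/2} + z_β = 2.241 + 0.674 = 2.915.
n = 2 × (2.915 / 0.39)² = 2 × 7.474² = 2 × 55.87 = 111.7.
Round up to the next whole participant.

n = 112 per group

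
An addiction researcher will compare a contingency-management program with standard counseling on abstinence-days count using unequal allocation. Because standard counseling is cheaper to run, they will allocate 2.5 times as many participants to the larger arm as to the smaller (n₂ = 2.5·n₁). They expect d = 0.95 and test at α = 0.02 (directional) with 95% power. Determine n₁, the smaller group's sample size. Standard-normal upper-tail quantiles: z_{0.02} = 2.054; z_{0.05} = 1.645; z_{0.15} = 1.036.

n₁ = 22

With allocation ratio k = n₂/n₁ = 2.5, Var(x̄₁−x̄₂) = σ²(1/n₁ + 1/(k·n₁)) = σ²·(k+1)/(k·n₁).
So n₁ = (1 + 1/k)·((z_{α} + z_β)/d)² = 1.400 × (3.699/0.95)².
n₁ = 1.400 × 15.16 = 21.2.
Round up: n₁ = 22, giving n₂ = 2.5 × 22 = 55.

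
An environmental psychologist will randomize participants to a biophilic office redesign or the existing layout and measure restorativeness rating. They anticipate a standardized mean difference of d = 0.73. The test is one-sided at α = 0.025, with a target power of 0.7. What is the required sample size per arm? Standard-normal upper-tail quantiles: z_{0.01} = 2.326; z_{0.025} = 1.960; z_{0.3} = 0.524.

For two independent groups with equal n: n = 2·((z_{α} + z_β) / d)².
z_{α} + z_β = 1.960 + 0.524 = 2.484.
n = 2 × (2.484 / 0.73)² = 2 × 3.403² = 2 × 11.58 = 23.2.
Round up to the next whole participant.

n = 24 per group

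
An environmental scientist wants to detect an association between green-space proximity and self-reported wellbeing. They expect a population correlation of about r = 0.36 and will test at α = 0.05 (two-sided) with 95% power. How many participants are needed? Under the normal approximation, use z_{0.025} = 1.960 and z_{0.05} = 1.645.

Fisher's z: C = ½·ln((1+r)/(1−r)) = ½·ln(2.1250) = 0.3769.
n = ((z_{α/2} + z_β)/C)² + 3.
(1.960 + 1.645) / 0.3769 = 3.605 / 0.3769 = 9.565.
n = 9.565² + 3 = 91.49 + 3 = 94.5.
Round up.

n = 95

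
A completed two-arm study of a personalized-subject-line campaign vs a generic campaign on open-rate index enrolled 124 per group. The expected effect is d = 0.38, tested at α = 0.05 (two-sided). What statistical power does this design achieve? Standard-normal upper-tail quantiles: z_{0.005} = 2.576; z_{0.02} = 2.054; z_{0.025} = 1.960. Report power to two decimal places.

power ≈ 0.85

For two equal groups, power = Φ(d·√(n/2) − z_{α/2}).
d·√(n/2) = 0.38 × √(124/2) = 0.38 × 7.874 = 2.992.
z_β = 2.992 − 1.960 = 1.032.
Power = Φ(1.032) = 0.849.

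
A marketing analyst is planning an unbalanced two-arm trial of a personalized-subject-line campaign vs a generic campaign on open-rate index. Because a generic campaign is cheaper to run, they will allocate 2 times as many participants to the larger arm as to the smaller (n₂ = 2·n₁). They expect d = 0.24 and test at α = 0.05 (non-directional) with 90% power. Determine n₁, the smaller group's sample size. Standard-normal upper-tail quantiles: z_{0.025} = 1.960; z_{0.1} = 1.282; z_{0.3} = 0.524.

With allocation ratio k = n₂/n₁ = 2, Var(x̄₁−x̄₂) = σ²(1/n₁ + 1/(k·n₁)) = σ²·(k+1)/(k·n₁).
So n₁ = (1 + 1/k)·((z_{α/2} + z_β)/d)² = 1.500 × (3.242/0.24)².
n₁ = 1.500 × 182.48 = 273.7.
Round up: n₁ = 274, giving n₂ = 2 × 274 = 548.

n₁ = 274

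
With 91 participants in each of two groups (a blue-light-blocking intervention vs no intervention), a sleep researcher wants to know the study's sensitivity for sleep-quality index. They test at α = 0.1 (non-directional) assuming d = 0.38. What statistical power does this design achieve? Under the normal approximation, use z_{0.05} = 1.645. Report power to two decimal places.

For two equal groups, power = Φ(d·√(n/2) − z_{α/2}).
d·√(n/2) = 0.38 × √(91/2) = 0.38 × 6.745 = 2.563.
z_β = 2.563 − 1.645 = 0.918.
Power = Φ(0.918) = 0.821.

power ≈ 0.82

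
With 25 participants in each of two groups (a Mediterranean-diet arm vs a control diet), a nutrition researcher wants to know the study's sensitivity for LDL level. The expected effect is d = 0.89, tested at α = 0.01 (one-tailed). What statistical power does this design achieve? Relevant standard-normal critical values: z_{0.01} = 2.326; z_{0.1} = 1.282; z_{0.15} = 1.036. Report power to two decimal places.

For two equal groups, power = Φ(d·√(n/2) − z_{α}).
d·√(n/2) = 0.89 × √(25/2) = 0.89 × 3.536 = 3.147.
z_β = 3.147 − 2.326 = 0.821.
Power = Φ(0.821) = 0.794.

power ≈ 0.79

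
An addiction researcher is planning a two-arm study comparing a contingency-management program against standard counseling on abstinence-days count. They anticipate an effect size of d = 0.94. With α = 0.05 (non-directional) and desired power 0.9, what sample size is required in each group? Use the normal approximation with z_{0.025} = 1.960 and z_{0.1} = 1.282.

For two independent groups with equal n: n = 2·((z_{α/2} + z_β) / d)².
z_{α/2} + z_β = 1.960 + 1.282 = 3.242.
n = 2 × (3.242 / 0.94)² = 2 × 3.449² = 2 × 11.90 = 23.8.
Round up to the next whole participant.

n = 24 per group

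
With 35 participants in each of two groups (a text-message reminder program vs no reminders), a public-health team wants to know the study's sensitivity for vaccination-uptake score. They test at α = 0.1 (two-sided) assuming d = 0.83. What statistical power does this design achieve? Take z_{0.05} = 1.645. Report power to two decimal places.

power ≈ 0.97

For two equal groups, power = Φ(d·√(n/2) − z_{α/2}).
d·√(n/2) = 0.83 × √(35/2) = 0.83 × 4.183 = 3.472.
z_β = 3.472 − 1.645 = 1.827.
Power = Φ(1.827) = 0.966.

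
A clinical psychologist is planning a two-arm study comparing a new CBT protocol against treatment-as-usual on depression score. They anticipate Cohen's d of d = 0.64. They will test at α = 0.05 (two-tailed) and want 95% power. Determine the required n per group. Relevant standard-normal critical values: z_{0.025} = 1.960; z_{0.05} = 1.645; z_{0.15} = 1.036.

For two independent groups with equal n: n = 2·((z_{α/2} + z_β) / d)².
z_{α/2} + z_β = 1.960 + 1.645 = 3.605.
n = 2 × (3.605 / 0.64)² = 2 × 5.633² = 2 × 31.73 = 63.5.
Round up to the next whole participant.

n = 64 per group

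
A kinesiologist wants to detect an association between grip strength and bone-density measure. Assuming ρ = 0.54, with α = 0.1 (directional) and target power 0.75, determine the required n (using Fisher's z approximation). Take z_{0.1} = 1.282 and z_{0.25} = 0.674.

n = 14

Fisher's z: C = ½·ln((1+r)/(1−r)) = ½·ln(3.3478) = 0.6042.
n = ((z_{α} + z_β)/C)² + 3.
(1.282 + 0.674) / 0.6042 = 1.956 / 0.6042 = 3.237.
n = 3.237² + 3 = 10.48 + 3 = 13.5.
Round up.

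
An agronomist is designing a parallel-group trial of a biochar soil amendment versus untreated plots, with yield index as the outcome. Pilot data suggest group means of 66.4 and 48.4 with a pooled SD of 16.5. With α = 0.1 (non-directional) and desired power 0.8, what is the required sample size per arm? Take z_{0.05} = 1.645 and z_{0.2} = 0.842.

Cohen's d = |M₁ − M₂| / SD_pooled = |66.4 − 48.4| / 16.5 = 18.0 / 16.5 = 1.091.
For two independent groups with equal n: n = 2·((z_{α/2} + z_β) / d)².
z_{α/2} + z_β = 1.645 + 0.842 = 2.487.
n = 2 × (2.487 / 1.091)² = 2 × 2.280² = 2 × 5.20 = 10.4.
Round up to the next whole participant.

n = 11 per group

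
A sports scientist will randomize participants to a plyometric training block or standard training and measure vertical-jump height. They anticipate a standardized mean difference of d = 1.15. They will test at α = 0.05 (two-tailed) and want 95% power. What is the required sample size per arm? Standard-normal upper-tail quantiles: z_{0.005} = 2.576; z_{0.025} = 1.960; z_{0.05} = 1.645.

For two independent groups with equal n: n = 2·((z_{α/2} + z_β) / d)².
z_{α/2} + z_β = 1.960 + 1.645 = 3.605.
n = 2 × (3.605 / 1.15)² = 2 × 3.135² = 2 × 9.83 = 19.7.
Round up to the next whole participant.

n = 20 per group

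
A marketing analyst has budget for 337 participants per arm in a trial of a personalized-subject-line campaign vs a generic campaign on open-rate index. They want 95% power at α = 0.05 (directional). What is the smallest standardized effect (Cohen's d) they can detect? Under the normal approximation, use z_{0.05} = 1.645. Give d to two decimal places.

For two independent groups of n = 337 each: d_min = (z_{α} + z_β)·√(2/n).
z-sum = 1.645 + 1.645 = 3.290.
d_min = 3.290 × √(2/337) = 3.290 × 0.0770 = 0.253.

d_min ≈ 0.25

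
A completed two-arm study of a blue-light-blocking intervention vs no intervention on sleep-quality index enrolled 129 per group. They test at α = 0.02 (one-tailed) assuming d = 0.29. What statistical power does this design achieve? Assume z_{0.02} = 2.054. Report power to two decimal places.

For two equal groups, power = Φ(d·√(n/2) − z_{α}).
d·√(n/2) = 0.29 × √(129/2) = 0.29 × 8.031 = 2.329.
z_β = 2.329 − 2.054 = 0.275.
Power = Φ(0.275) = 0.608.

power ≈ 0.61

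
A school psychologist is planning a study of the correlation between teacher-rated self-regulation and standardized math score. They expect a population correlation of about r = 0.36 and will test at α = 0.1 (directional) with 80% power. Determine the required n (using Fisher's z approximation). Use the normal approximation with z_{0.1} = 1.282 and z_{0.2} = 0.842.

n = 35

Fisher's z: C = ½·ln((1+r)/(1−r)) = ½·ln(2.1250) = 0.3769.
n = ((z_{α} + z_β)/C)² + 3.
(1.282 + 0.842) / 0.3769 = 2.124 / 0.3769 = 5.635.
n = 5.635² + 3 = 31.76 + 3 = 34.8.
Round up.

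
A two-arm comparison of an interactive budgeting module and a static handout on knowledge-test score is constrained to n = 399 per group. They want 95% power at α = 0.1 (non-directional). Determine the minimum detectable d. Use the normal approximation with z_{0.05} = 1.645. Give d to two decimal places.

For two independent groups of n = 399 each: d_min = (z_{α/2} + z_β)·√(2/n).
z-sum = 1.645 + 1.645 = 3.290.
d_min = 3.290 × √(2/399) = 3.290 × 0.0708 = 0.233.

d_min ≈ 0.23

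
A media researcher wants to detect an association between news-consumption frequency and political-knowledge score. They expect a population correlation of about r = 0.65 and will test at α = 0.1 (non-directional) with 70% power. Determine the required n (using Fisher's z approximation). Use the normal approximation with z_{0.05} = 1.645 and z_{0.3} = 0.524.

n = 11

Fisher's z: C = ½·ln((1+r)/(1−r)) = ½·ln(4.7143) = 0.7753.
n = ((z_{α/2} + z_β)/C)² + 3.
(1.645 + 0.524) / 0.7753 = 2.169 / 0.7753 = 2.798.
n = 2.798² + 3 = 7.83 + 3 = 10.8.
Round up.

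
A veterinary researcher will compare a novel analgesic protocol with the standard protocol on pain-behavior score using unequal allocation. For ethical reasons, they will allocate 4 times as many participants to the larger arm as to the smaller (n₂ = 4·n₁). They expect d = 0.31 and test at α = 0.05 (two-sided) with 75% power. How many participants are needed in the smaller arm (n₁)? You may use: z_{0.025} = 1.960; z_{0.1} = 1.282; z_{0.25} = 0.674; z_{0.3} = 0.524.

With allocation ratio k = n₂/n₁ = 4, Var(x̄₁−x̄₂) = σ²(1/n₁ + 1/(k·n₁)) = σ²·(k+1)/(k·n₁).
So n₁ = (1 + 1/k)·((z_{α/2} + z_β)/d)² = 1.250 × (2.634/0.31)².
n₁ = 1.250 × 72.20 = 90.2.
Round up: n₁ = 91, giving n₂ = 4 × 91 = 364.

n₁ = 91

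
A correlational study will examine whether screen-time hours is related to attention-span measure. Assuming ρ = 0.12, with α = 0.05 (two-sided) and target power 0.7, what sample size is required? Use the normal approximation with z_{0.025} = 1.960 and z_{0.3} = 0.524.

Fisher's z: C = ½·ln((1+r)/(1−r)) = ½·ln(1.2727) = 0.1206.
n = ((z_{α/2} + z_β)/C)² + 3.
(1.960 + 0.524) / 0.1206 = 2.484 / 0.1206 = 20.597.
n = 20.597² + 3 = 424.24 + 3 = 427.2.
Round up.

n = 428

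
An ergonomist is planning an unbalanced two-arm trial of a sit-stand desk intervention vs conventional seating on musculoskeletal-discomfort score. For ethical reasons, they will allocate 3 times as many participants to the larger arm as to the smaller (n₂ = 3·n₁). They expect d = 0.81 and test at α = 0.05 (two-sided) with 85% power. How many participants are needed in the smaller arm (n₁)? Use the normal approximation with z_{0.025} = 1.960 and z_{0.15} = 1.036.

With allocation ratio k = n₂/n₁ = 3, Var(x̄₁−x̄₂) = σ²(1/n₁ + 1/(k·n₁)) = σ²·(k+1)/(k·n₁).
So n₁ = (1 + 1/k)·((z_{α/2} + z_β)/d)² = 1.333 × (2.996/0.81)².
n₁ = 1.333 × 13.68 = 18.2.
Round up: n₁ = 19, giving n₂ = 3 × 19 = 57.

n₁ = 19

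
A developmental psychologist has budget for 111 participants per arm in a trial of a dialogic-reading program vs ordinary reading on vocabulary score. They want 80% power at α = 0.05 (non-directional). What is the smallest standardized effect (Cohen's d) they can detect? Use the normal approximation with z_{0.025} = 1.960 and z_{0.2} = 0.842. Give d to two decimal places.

d_min ≈ 0.38

For two independent groups of n = 111 each: d_min = (z_{α/2} + z_β)·√(2/n).
z-sum = 1.960 + 0.842 = 2.802.
d_min = 2.802 × √(2/111) = 2.802 × 0.1342 = 0.376.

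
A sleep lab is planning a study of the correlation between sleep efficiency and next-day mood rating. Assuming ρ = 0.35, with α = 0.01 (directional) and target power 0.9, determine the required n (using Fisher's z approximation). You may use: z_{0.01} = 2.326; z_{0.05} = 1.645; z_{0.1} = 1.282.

n = 101

Fisher's z: C = ½·ln((1+r)/(1−r)) = ½·ln(2.0769) = 0.3654.
n = ((z_{α} + z_β)/C)² + 3.
(2.326 + 1.282) / 0.3654 = 3.608 / 0.3654 = 9.874.
n = 9.874² + 3 = 97.50 + 3 = 100.5.
Round up.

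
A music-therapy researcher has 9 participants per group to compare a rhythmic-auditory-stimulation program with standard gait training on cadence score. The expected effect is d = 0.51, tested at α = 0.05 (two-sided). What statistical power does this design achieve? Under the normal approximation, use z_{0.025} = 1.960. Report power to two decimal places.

For two equal groups, power = Φ(d·√(n/2) − z_{α/2}).
d·√(n/2) = 0.51 × √(9/2) = 0.51 × 2.121 = 1.082.
z_β = 1.082 − 1.960 = -0.878.
Power = Φ(-0.878) = 0.190.

power ≈ 0.19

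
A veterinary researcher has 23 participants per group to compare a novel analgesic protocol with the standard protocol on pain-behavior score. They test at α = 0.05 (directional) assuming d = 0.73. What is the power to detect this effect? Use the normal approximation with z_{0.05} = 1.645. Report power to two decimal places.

power ≈ 0.80

For two equal groups, power = Φ(d·√(n/2) − z_{α}).
d·√(n/2) = 0.73 × √(23/2) = 0.73 × 3.391 = 2.476.
z_β = 2.476 − 1.645 = 0.831.
Power = Φ(0.831) = 0.797.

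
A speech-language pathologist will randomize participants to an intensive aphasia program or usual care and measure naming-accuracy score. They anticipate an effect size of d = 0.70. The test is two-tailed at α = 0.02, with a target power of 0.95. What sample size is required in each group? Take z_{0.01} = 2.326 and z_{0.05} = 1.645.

For two independent groups with equal n: n = 2·((z_{α/2} + z_β) / d)².
z_{α/2} + z_β = 2.326 + 1.645 = 3.971.
n = 2 × (3.971 / 0.70)² = 2 × 5.673² = 2 × 32.18 = 64.4.
Round up to the next whole participant.

n = 65 per group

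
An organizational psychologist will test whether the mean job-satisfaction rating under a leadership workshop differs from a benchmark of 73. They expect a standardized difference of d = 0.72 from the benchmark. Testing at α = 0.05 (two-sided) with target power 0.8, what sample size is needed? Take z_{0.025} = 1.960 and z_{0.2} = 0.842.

For a one-sample test: n = ((z_{α/2} + z_β) / d)².
z_{α/2} + z_β = 1.960 + 0.842 = 2.802.
n = (2.802 / 0.72)² = 3.892² = 15.15.
Round up.

n = 16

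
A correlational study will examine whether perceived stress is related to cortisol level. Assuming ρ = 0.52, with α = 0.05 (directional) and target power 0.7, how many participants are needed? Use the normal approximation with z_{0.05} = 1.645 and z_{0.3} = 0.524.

n = 18

Fisher's z: C = ½·ln((1+r)/(1−r)) = ½·ln(3.1667) = 0.5763.
n = ((z_{α} + z_β)/C)² + 3.
(1.645 + 0.524) / 0.5763 = 2.169 / 0.5763 = 3.764.
n = 3.764² + 3 = 14.17 + 3 = 17.2.
Round up.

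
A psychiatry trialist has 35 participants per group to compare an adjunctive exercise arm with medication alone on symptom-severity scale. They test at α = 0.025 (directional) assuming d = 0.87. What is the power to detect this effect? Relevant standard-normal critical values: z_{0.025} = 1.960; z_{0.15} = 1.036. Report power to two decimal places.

power ≈ 0.95

For two equal groups, power = Φ(d·√(n/2) − z_{α}).
d·√(n/2) = 0.87 × √(35/2) = 0.87 × 4.183 = 3.639.
z_β = 3.639 − 1.960 = 1.679.
Power = Φ(1.679) = 0.953.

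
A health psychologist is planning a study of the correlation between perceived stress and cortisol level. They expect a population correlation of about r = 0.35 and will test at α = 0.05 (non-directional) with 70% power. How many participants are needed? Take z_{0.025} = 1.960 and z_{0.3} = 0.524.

Fisher's z: C = ½·ln((1+r)/(1−r)) = ½·ln(2.0769) = 0.3654.
n = ((z_{α/2} + z_β)/C)² + 3.
(1.960 + 0.524) / 0.3654 = 2.484 / 0.3654 = 6.798.
n = 6.798² + 3 = 46.21 + 3 = 49.2.
Round up.

n = 50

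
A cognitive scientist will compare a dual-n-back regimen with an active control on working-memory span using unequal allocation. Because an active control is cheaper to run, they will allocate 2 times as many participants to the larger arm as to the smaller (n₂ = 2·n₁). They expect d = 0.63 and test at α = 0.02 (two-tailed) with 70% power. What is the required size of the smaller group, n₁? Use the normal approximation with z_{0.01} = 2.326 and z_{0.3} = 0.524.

With allocation ratio k = n₂/n₁ = 2, Var(x̄₁−x̄₂) = σ²(1/n₁ + 1/(k·n₁)) = σ²·(k+1)/(k·n₁).
So n₁ = (1 + 1/k)·((z_{α/2} + z_β)/d)² = 1.500 × (2.850/0.63)².
n₁ = 1.500 × 20.46 = 30.7.
Round up: n₁ = 31, giving n₂ = 2 × 31 = 62.

n₁ = 31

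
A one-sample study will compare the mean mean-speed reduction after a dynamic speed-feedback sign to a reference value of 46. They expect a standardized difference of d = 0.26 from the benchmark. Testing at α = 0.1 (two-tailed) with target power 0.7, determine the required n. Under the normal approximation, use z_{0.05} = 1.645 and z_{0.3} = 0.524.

n = 70

For a one-sample test: n = ((z_{α/2} + z_β) / d)².
z_{α/2} + z_β = 1.645 + 0.524 = 2.169.
n = (2.169 / 0.26)² = 8.342² = 69.59.
Round up.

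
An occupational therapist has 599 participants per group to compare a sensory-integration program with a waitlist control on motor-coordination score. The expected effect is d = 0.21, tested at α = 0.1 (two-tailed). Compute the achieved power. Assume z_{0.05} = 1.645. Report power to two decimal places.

power ≈ 0.98

For two equal groups, power = Φ(d·√(n/2) − z_{α/2}).
d·√(n/2) = 0.21 × √(599/2) = 0.21 × 17.306 = 3.634.
z_β = 3.634 − 1.645 = 1.989.
Power = Φ(1.989) = 0.977.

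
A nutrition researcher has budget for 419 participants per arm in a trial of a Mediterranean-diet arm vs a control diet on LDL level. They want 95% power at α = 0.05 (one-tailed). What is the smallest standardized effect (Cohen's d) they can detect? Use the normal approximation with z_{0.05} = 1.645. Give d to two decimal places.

d_min ≈ 0.23

For two independent groups of n = 419 each: d_min = (z_{α} + z_β)·√(2/n).
z-sum = 1.645 + 1.645 = 3.290.
d_min = 3.290 × √(2/419) = 3.290 × 0.0691 = 0.227.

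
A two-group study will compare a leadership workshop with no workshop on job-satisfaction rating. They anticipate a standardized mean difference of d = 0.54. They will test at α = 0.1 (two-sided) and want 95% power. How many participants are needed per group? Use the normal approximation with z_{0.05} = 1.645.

n = 75 per group

For two independent groups with equal n: n = 2·((z_{α/2} + z_β) / d)².
z_{α/2} + z_β = 1.645 + 1.645 = 3.290.
n = 2 × (3.290 / 0.54)² = 2 × 6.093² = 2 × 37.12 = 74.2.
Round up to the next whole participant.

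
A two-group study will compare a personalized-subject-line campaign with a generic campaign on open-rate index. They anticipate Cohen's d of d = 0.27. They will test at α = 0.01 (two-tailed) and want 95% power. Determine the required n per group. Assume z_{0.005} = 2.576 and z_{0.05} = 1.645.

For two independent groups with equal n: n = 2·((z_{α/2} + z_β) / d)².
z_{α/2} + z_β = 2.576 + 1.645 = 4.221.
n = 2 × (4.221 / 0.27)² = 2 × 15.633² = 2 × 244.40 = 488.8.
Round up to the next whole participant.

n = 489 per group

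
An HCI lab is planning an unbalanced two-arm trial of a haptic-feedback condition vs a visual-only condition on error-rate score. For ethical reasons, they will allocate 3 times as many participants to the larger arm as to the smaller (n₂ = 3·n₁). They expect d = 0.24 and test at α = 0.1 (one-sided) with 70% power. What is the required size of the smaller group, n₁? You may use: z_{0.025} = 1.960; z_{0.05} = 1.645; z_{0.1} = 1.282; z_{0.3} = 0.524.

n₁ = 76

With allocation ratio k = n₂/n₁ = 3, Var(x̄₁−x̄₂) = σ²(1/n₁ + 1/(k·n₁)) = σ²·(k+1)/(k·n₁).
So n₁ = (1 + 1/k)·((z_{α} + z_β)/d)² = 1.333 × (1.806/0.24)².
n₁ = 1.333 × 56.63 = 75.5.
Round up: n₁ = 76, giving n₂ = 3 × 76 = 228.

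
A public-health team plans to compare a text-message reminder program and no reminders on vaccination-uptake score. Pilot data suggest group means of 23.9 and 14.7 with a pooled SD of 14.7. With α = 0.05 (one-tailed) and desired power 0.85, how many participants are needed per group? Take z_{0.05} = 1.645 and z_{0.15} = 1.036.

n = 37 per group

Cohen's d = |M₁ − M₂| / SD_pooled = |23.9 − 14.7| / 14.7 = 9.2 / 14.7 = 0.626.
For two independent groups with equal n: n = 2·((z_{α} + z_β) / d)².
z_{α} + z_β = 1.645 + 1.036 = 2.681.
n = 2 × (2.681 / 0.626)² = 2 × 4.283² = 2 × 18.34 = 36.7.
Round up to the next whole participant.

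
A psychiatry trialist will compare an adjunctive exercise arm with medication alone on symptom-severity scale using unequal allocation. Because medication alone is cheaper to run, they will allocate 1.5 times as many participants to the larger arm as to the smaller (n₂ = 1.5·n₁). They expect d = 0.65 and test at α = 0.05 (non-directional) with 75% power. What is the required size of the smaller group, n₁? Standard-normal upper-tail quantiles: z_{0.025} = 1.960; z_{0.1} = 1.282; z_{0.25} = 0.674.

n₁ = 28

With allocation ratio k = n₂/n₁ = 1.5, Var(x̄₁−x̄₂) = σ²(1/n₁ + 1/(k·n₁)) = σ²·(k+1)/(k·n₁).
So n₁ = (1 + 1/k)·((z_{α/2} + z_β)/d)² = 1.667 × (2.634/0.65)².
n₁ = 1.667 × 16.42 = 27.4.
Round up: n₁ = 28, giving n₂ = 1.5 × 28 = 42.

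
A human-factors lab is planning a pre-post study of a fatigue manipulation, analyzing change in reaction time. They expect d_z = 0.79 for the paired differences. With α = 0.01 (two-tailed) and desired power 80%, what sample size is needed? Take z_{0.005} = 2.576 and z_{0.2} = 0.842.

For a paired (one-sample on differences) test: n = ((z_{α/2} + z_β) / d)².
z_{α/2} + z_β = 2.576 + 0.842 = 3.418.
n = (3.418 / 0.79)² = 4.327² = 18.72.
Round up.

n = 19 pairs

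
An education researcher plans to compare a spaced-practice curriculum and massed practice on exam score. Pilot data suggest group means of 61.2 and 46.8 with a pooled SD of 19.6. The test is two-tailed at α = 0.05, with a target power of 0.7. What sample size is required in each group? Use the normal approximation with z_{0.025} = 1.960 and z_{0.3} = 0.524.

n = 23 per group

Cohen's d = |M₁ − M₂| / SD_pooled = |61.2 − 46.8| / 19.6 = 14.4 / 19.6 = 0.735.
For two independent groups with equal n: n = 2·((z_{α/2} + z_β) / d)².
z_{α/2} + z_β = 1.960 + 0.524 = 2.484.
n = 2 × (2.484 / 0.735)² = 2 × 3.380² = 2 × 11.42 = 22.8.
Round up to the next whole participant.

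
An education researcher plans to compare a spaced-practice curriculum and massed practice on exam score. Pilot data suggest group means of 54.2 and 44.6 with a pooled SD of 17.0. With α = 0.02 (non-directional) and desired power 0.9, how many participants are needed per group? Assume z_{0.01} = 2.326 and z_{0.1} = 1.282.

Cohen's d = |M₁ − M₂| / SD_pooled = |54.2 − 44.6| / 17.0 = 9.6 / 17.0 = 0.565.
For two independent groups with equal n: n = 2·((z_{α/2} + z_β) / d)².
z_{α/2} + z_β = 2.326 + 1.282 = 3.608.
n = 2 × (3.608 / 0.565)² = 2 × 6.386² = 2 × 40.78 = 81.6.
Round up to the next whole participant.

n = 82 per group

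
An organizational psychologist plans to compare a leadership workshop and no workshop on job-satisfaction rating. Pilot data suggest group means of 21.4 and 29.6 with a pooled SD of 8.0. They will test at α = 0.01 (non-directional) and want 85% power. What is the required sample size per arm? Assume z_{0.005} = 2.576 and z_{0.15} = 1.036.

Cohen's d = |M₁ − M₂| / SD_pooled = |21.4 − 29.6| / 8.0 = 8.2 / 8.0 = 1.025.
For two independent groups with equal n: n = 2·((z_{α/2} + z_β) / d)².
z_{α/2} + z_β = 2.576 + 1.036 = 3.612.
n = 2 × (3.612 / 1.025)² = 2 × 3.524² = 2 × 12.42 = 24.8.
Round up to the next whole participant.

n = 25 per group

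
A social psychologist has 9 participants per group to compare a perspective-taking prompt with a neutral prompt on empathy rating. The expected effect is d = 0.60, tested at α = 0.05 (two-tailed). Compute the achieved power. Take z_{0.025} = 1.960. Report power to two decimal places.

For two equal groups, power = Φ(d·√(n/2) − z_{α/2}).
d·√(n/2) = 0.60 × √(9/2) = 0.60 × 2.121 = 1.273.
z_β = 1.273 − 1.960 = -0.687.
Power = Φ(-0.687) = 0.246.

power ≈ 0.25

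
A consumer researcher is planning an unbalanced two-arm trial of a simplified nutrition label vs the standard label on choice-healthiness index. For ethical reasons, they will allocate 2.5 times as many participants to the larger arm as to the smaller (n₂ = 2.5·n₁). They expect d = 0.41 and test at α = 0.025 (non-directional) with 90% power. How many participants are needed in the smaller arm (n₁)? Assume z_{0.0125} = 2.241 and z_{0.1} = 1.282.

With allocation ratio k = n₂/n₁ = 2.5, Var(x̄₁−x̄₂) = σ²(1/n₁ + 1/(k·n₁)) = σ²·(k+1)/(k·n₁).
So n₁ = (1 + 1/k)·((z_{α/2} + z_β)/d)² = 1.400 × (3.523/0.41)².
n₁ = 1.400 × 73.83 = 103.4.
Round up: n₁ = 104, giving n₂ = 2.5 × 104 = 260.

n₁ = 104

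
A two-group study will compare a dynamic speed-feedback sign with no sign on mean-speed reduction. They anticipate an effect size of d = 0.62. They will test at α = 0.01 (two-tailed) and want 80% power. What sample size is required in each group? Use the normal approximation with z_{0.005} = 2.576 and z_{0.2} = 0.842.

n = 61 per group

For two independent groups with equal n: n = 2·((z_{α/2} + z_β) / d)².
z_{α/2} + z_β = 2.576 + 0.842 = 3.418.
n = 2 × (3.418 / 0.62)² = 2 × 5.513² = 2 × 30.39 = 60.8.
Round up to the next whole participant.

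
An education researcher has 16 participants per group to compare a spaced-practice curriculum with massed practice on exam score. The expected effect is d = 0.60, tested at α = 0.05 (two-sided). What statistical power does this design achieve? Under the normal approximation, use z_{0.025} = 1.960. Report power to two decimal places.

For two equal groups, power = Φ(d·√(n/2) − z_{α/2}).
d·√(n/2) = 0.60 × √(16/2) = 0.60 × 2.828 = 1.697.
z_β = 1.697 − 1.960 = -0.263.
Power = Φ(-0.263) = 0.396.

power ≈ 0.40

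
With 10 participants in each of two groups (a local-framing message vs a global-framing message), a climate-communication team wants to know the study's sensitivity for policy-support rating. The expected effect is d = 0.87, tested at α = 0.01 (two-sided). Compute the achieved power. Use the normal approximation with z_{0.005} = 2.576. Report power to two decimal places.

For two equal groups, power = Φ(d·√(n/2) − z_{α/2}).
d·√(n/2) = 0.87 × √(10/2) = 0.87 × 2.236 = 1.945.
z_β = 1.945 − 2.576 = -0.631.
Power = Φ(-0.631) = 0.264.

power ≈ 0.26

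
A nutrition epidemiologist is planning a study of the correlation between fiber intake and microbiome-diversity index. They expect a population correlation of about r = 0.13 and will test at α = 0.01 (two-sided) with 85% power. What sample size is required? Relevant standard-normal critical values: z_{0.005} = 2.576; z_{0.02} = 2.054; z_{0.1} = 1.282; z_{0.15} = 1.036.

n = 767

Fisher's z: C = ½·ln((1+r)/(1−r)) = ½·ln(1.2989) = 0.1307.
n = ((z_{α/2} + z_β)/C)² + 3.
(2.576 + 1.036) / 0.1307 = 3.612 / 0.1307 = 27.636.
n = 27.636² + 3 = 763.74 + 3 = 766.7.
Round up.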